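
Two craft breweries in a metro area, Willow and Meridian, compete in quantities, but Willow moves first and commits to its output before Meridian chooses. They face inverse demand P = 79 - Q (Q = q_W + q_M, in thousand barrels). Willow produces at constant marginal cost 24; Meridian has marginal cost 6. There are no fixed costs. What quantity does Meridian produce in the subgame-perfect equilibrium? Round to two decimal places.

The follower Meridian best-responds to any q_W: π_M = (79 - Q)q_M - 6q_M.
∂π_M/∂q_M = 73 - q_W - 2q_M = 0 gives the reaction function q_M = (73 - q_W)/2.
Willow substitutes q_M(q_W) into its own profit: π_W = q_W(79 - q_W - (73 - q_W)/2) - 24q_W = (85/2 - (1/2)q_W)q_W - 24q_W.
Leader FOC: 37/2 - q_W = 0, so q_W = 37/2.
Then q_M = (73 - 37/2)/2 = 109/4.

27.25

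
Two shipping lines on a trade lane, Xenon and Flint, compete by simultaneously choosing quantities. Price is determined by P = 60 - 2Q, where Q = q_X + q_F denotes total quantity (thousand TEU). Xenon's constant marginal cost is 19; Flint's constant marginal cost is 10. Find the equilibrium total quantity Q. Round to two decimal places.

15.17

Xenon's profit: π_X = (60 - 2Q)q_X - (19q_X). Setting ∂π_X/∂q_X = 0: 41 - 4q_X - 2(q_F) = 0.
Flint's profit: π_F = (60 - 2Q)q_F - (10q_F). Setting ∂π_F/∂q_F = 0: 50 - 4q_F - 2(q_X) = 0.
Rearranging gives the reaction functions q_X = (41 - 2q_F)/4 and q_F = (50 - 2q_X)/4.
Substituting one into the other gives q_X = 16/3 and q_F = 59/6.
Total output Q = 16/3 + 59/6 = 91/6.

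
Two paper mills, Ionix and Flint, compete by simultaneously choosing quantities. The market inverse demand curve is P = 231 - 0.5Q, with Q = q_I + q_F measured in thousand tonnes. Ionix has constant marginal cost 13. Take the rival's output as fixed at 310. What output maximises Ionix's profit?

With the rival's output fixed at 310, Ionix's profit is π_I = (231 - (1/2)·310 - (1/2)q_I)q_I - (13q_I) = (76 - (1/2)q_I)q_I - (13q_I).
∂π_I/∂q_I = 63 - q_I = 0, so q_I = 63.

63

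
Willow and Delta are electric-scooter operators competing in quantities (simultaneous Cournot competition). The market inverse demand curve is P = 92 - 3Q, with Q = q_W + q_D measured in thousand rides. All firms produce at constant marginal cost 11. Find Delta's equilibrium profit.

A representative firm's profit is π_i = q_i(92 - 3Q) - 11q_i.
Setting ∂π_i/∂q_i = 0 with rivals' quantities fixed: 81 - 6q_i - 3q_j = 0.
By symmetry each firm produces the same amount; substituting q_j = q_i yields q_i = 81/9 = 9.
Price P = 92 - 3·18 = 38.
Delta's profit: (38 - 11)·9 = 243.

243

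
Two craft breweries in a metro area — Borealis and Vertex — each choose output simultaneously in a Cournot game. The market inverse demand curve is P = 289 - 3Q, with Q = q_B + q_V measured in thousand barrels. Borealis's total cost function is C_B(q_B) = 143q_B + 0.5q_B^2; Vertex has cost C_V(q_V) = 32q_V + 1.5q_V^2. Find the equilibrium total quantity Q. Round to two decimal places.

35.26

Borealis's profit: π_B = (289 - 3Q)q_B - (143q_B + (1/2)q_B²). Setting ∂π_B/∂q_B = 0: 146 - 7q_B - 3(q_V) = 0.
Vertex's first-order condition: 257 - 9q_V - 3(q_B) = 0.
Rearranging gives the reaction functions q_B = (146 - 3q_V)/7 and q_V = (257 - 3q_B)/9.
Substituting one into the other gives q_B = 181/18 and q_V = 1361/54.
Total output Q = 181/18 + 1361/54 = 952/27.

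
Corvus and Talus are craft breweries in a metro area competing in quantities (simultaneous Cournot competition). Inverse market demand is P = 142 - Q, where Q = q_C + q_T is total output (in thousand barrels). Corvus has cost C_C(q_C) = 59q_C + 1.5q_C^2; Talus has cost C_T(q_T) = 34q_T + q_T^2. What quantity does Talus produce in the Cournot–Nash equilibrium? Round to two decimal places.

Corvus's profit: π_C = (142 - Q)q_C - (59q_C + (3/2)q_C²). Setting ∂π_C/∂q_C = 0: 83 - 5q_C - (q_T) = 0.
Talus's first-order condition: 108 - 4q_T - (q_C) = 0.
Rearranging gives the reaction functions q_C = (83 - q_T)/5 and q_T = (108 - q_C)/4.
Solving the pair: q_C = 224/19, q_T = 457/19.

24.05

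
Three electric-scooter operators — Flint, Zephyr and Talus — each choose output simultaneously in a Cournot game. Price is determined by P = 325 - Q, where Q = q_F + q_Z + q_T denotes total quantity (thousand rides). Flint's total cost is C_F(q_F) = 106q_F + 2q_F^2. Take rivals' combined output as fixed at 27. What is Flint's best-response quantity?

32

With rivals' combined output fixed at 27, Flint's profit is π_F = (325 - 27 - q_F)q_F - (106q_F + 2q_F²) = (298 - q_F)q_F - (106q_F + 2q_F²).
∂π_F/∂q_F = 192 - 6q_F = 0, so q_F = 32.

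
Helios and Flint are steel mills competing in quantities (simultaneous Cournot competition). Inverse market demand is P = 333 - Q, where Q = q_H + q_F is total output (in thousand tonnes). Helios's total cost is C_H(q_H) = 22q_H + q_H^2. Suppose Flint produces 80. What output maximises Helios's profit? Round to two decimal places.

With the rival's output fixed at 80, Helios's profit is π_H = (333 - 80 - q_H)q_H - (22q_H + q_H²) = (253 - q_H)q_H - (22q_H + q_H²).
∂π_H/∂q_H = 231 - 4q_H = 0, so q_H = 231/4.

57.75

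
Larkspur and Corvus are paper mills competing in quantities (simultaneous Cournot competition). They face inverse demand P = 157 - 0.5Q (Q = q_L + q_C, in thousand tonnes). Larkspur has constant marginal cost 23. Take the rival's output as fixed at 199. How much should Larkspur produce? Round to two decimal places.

With the rival's output fixed at 199, Larkspur's profit is π_L = (157 - (1/2)·199 - (1/2)q_L)q_L - (23q_L) = (115/2 - (1/2)q_L)q_L - (23q_L).
∂π_L/∂q_L = 69/2 - q_L = 0, so q_L = 69/2.

34.50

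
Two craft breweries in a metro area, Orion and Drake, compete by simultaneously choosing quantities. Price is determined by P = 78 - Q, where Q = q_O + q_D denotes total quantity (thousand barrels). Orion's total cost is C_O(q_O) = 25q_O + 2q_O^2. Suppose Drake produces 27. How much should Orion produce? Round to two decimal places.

4.33

With the rival's output fixed at 27, Orion's profit is π_O = (78 - 27 - q_O)q_O - (25q_O + 2q_O²) = (51 - q_O)q_O - (25q_O + 2q_O²).
∂π_O/∂q_O = 26 - 6q_O = 0, so q_O = 13/3.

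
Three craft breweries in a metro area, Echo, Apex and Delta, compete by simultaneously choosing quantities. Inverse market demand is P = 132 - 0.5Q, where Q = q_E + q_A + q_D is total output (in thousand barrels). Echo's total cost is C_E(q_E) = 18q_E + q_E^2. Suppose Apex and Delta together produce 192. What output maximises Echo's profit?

6

With rivals' combined output fixed at 192, Echo's profit is π_E = (132 - (1/2)·192 - (1/2)q_E)q_E - (18q_E + q_E²) = (36 - (1/2)q_E)q_E - (18q_E + q_E²).
∂π_E/∂q_E = 18 - 3q_E = 0, so q_E = 6.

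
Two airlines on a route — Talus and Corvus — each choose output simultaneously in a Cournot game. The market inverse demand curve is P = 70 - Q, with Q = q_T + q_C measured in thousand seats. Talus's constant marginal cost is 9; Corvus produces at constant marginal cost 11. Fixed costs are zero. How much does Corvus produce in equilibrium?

Talus's profit: π_T = (70 - Q)q_T - (9q_T). Setting ∂π_T/∂q_T = 0: 61 - 2q_T - (q_C) = 0.
Corvus's first-order condition: 59 - 2q_C - (q_T) = 0.
So q_T = (61 - q_C)/2 and q_C = (59 - q_T)/2.
Substituting one into the other gives q_T = 21 and q_C = 19.

19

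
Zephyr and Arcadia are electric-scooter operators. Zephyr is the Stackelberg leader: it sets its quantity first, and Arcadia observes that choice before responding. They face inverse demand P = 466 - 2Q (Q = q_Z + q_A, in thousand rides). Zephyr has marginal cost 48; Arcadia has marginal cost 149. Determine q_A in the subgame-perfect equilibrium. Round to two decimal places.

Solve by backward induction. Given q_Z, the follower Arcadia maximises π_A = (466 - 2q_Z - 2q_A)q_A - 149q_A.
Follower FOC: 317 - 2q_Z - 4q_A = 0, so q_A(q_Z) = (317 - 2q_Z)/4.
The leader anticipates this reaction. Substituting into P = 466 - 2Q gives P = 615/2 - q_Z, so π_Z = (615/2 - q_Z)q_Z - 48q_Z.
Maximising: ∂π_Z/∂q_Z = 519/2 - 2q_Z = 0, giving q_Z = 519/4.
Then q_A = (317 - 2·(519/4))/4 = 115/8.

14.38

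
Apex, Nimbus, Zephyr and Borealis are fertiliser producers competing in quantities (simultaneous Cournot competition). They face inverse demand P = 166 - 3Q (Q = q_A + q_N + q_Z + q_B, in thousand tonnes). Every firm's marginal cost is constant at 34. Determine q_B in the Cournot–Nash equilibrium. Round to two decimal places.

8.80

A representative firm's profit is π_i = q_i(166 - 3Q) - 34q_i.
Setting ∂π_i/∂q_i = 0 with rivals' quantities fixed: 132 - 6q_i - 3·Σ_{j≠i} q_j = 0.
With identical firms every q_j equals q_i, so Σ_{j≠i} q_j = 3q_i and 132 = 15q_i, giving q_i = 44/5.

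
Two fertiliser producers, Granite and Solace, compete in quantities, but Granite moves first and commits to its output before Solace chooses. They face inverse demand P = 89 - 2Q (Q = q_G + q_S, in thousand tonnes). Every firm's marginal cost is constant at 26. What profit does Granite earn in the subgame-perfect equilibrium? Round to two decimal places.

248.06

Solve by backward induction. Given q_G, the follower Solace maximises π_S = (89 - 2q_G - 2q_S)q_S - 26q_S.
Follower FOC: 63 - 2q_G - 4q_S = 0, so q_S(q_G) = (63 - 2q_G)/4.
Granite substitutes q_S(q_G) into its own profit: π_G = q_G(89 - 2q_G - (63 - 2q_G)/2) - 26q_G = (115/2 - q_G)q_G - 26q_G.
Maximising: ∂π_G/∂q_G = 63/2 - 2q_G = 0, giving q_G = 63/4.
Then q_S = (63 - 2·(63/4))/4 = 63/8.
Price P = 89 - 2·(189/8) = 167/4.
Granite's profit: (167/4 - 26)·(63/4) = 248.0625.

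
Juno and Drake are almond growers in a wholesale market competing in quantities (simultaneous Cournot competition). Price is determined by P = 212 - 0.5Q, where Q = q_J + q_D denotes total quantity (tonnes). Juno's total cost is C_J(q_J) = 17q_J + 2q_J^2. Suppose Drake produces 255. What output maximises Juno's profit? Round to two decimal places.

With the rival's output fixed at 255, Juno's profit is π_J = (212 - (1/2)·255 - (1/2)q_J)q_J - (17q_J + 2q_J²) = (169/2 - (1/2)q_J)q_J - (17q_J + 2q_J²).
∂π_J/∂q_J = 135/2 - 5q_J = 0, so q_J = 27/2.

13.50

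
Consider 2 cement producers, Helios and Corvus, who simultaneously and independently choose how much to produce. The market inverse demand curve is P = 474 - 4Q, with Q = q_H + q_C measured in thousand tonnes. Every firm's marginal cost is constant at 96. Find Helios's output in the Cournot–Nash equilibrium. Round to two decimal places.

31.50

A representative firm's profit is π_i = q_i(474 - 4Q) - 96q_i.
First-order condition (treating rivals' output as given): 378 - 8q_i - 4q_j = 0.
By symmetry each firm produces the same amount; substituting q_j = q_i yields q_i = 378/12 = 63/2.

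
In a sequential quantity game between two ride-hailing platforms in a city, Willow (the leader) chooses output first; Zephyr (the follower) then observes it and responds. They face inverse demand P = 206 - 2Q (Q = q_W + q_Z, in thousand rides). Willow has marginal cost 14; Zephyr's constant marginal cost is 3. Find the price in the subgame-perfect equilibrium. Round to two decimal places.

59.25

Solve by backward induction. Given q_W, the follower Zephyr maximises π_Z = (206 - 2q_W - 2q_Z)q_Z - 3q_Z.
Follower FOC: 203 - 2q_W - 4q_Z = 0, so q_Z(q_W) = (203 - 2q_W)/4.
Willow substitutes q_Z(q_W) into its own profit: π_W = q_W(206 - 2q_W - (203 - 2q_W)/2) - 14q_W = (209/2 - q_W)q_W - 14q_W.
Maximising: ∂π_W/∂q_W = 181/2 - 2q_W = 0, giving q_W = 181/4.
Then q_Z = (203 - 2·(181/4))/4 = 225/8.
Total output Q = 587/8, so price P = 206 - 2·(587/8) = 237/4.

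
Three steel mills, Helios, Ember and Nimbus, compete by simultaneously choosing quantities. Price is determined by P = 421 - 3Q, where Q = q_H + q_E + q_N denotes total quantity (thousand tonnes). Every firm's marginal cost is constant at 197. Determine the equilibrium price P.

253

A representative firm's profit is π_i = q_i(421 - 3Q) - 197q_i.
Setting ∂π_i/∂q_i = 0 with rivals' quantities fixed: 224 - 6q_i - 3·Σ_{j≠i} q_j = 0.
By symmetry each firm produces the same amount; substituting Σ_{j≠i} q_j = 2q_i yields q_i = 224/12 = 56/3.
Total output Q = 56, so price P = 421 - 3·56 = 253.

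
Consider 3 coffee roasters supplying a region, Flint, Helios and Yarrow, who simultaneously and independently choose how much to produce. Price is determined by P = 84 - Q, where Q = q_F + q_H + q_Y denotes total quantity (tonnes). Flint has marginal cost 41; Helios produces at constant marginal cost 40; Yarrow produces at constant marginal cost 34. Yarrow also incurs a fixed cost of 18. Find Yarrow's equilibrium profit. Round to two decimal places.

230.06

Flint's profit: π_F = (84 - Q)q_F - (41q_F). Setting ∂π_F/∂q_F = 0: 43 - 2q_F - (q_H + q_Y) = 0.
Helios's profit: π_H = (84 - Q)q_H - (40q_H). Setting ∂π_H/∂q_H = 0: 44 - 2q_H - (q_F + q_Y) = 0.
Yarrow's profit: π_Y = (84 - Q)q_Y - (34q_Y). Setting ∂π_Y/∂q_Y = 0: 50 - 2q_Y - (q_F + q_H) = 0.
Adding the 3 conditions: 137 − 2Q − 2Q = 0, i.e. Q = 137/4.
Back-substituting: q_F = (43 − 137/4) = 35/4, q_H = (44 − 137/4) = 39/4, q_Y = (50 − 137/4) = 63/4.
Price P = 84 - 137/4 = 199/4.
Yarrow's profit: (199/4 - 34)·(63/4) - 18 = 230.0625.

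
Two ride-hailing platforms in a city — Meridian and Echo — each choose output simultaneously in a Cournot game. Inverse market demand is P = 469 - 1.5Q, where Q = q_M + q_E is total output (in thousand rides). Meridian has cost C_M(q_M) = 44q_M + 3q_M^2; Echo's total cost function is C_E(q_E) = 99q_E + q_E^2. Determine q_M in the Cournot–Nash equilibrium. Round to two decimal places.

Meridian's profit: π_M = (469 - 1.5Q)q_M - (44q_M + 3q_M²). Setting ∂π_M/∂q_M = 0: 425 - 9q_M - (3/2)(q_E) = 0.
Echo's profit: π_E = (469 - 1.5Q)q_E - (99q_E + q_E²). Setting ∂π_E/∂q_E = 0: 370 - 5q_E - (3/2)(q_M) = 0.
So q_M = (425 - (3/2)q_E)/9 and q_E = (370 - (3/2)q_M)/5.
Substituting one into the other gives q_M = 36.7251 and q_E = 62.9825.

36.73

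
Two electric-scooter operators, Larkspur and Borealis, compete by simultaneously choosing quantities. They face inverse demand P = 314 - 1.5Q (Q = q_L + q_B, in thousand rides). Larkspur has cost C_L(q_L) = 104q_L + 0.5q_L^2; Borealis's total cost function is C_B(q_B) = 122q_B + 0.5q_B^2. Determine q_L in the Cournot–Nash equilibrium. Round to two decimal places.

40.15

Larkspur's profit: π_L = (314 - 1.5Q)q_L - (104q_L + (1/2)q_L²). Setting ∂π_L/∂q_L = 0: 210 - 4q_L - (3/2)(q_B) = 0.
Borealis's first-order condition: 192 - 4q_B - (3/2)(q_L) = 0.
Best responses: q_L = (210 - (3/2)q_B)/4, q_B = (192 - (3/2)q_L)/4.
Substituting one into the other gives q_L = 40.1455 and q_B = 1812/55.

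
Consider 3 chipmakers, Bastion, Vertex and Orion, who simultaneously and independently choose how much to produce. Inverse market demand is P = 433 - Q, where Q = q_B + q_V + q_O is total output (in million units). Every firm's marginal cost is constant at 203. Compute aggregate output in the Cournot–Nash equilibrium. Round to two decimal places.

172.50

A representative firm's profit is π_i = q_i(433 - Q) - 203q_i.
Setting ∂π_i/∂q_i = 0 with rivals' quantities fixed: 230 - 2q_i - Σ_{j≠i} q_j = 0.
By symmetry each firm produces the same amount; substituting Σ_{j≠i} q_j = 2q_i yields q_i = 230/4 = 115/2.
Total output Q = 115/2 + 115/2 + 115/2 = 345/2.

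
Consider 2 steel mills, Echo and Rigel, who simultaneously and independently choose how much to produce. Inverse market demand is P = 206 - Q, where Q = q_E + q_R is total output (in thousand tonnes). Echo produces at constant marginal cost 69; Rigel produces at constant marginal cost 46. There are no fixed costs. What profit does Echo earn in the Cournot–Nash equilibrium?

1444

Echo's profit: π_E = (206 - Q)q_E - (69q_E). Setting ∂π_E/∂q_E = 0: 137 - 2q_E - (q_R) = 0.
Rigel's first-order condition: 160 - 2q_R - (q_E) = 0.
Rearranging gives the reaction functions q_E = (137 - q_R)/2 and q_R = (160 - q_E)/2.
Substituting one into the other gives q_E = 38 and q_R = 61.
Price P = 206 - 99 = 107.
Echo's profit: (107 - 69)·38 = 1444.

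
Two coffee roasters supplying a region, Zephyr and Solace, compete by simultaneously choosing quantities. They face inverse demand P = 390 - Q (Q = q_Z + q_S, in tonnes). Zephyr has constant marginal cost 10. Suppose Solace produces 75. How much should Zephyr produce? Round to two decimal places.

With the rival's output fixed at 75, Zephyr's profit is π_Z = (390 - 75 - q_Z)q_Z - (10q_Z) = (315 - q_Z)q_Z - (10q_Z).
∂π_Z/∂q_Z = 305 - 2q_Z = 0, so q_Z = 305/2.

152.50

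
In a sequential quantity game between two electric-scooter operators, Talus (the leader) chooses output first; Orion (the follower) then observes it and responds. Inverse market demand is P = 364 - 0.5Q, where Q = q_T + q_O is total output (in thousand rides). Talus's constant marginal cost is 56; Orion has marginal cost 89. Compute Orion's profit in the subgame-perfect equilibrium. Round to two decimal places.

Solve by backward induction. Given q_T, the follower Orion maximises π_O = (364 - (1/2)q_T - (1/2)q_O)q_O - 89q_O.
∂π_O/∂q_O = 275 - (1/2)q_T - q_O = 0 gives the reaction function q_O = (275 - (1/2)q_T).
Talus substitutes q_O(q_T) into its own profit: π_T = q_T(364 - (1/2)q_T - (275 - (1/2)q_T)/2) - 56q_T = (453/2 - (1/4)q_T)q_T - 56q_T.
Maximising: ∂π_T/∂q_T = 341/2 - (1/2)q_T = 0, giving q_T = 341.
Then q_O = (275 - (1/2)·341) = 209/2.
Price P = 364 - (1/2)·(891/2) = 565/4.
Orion's profit: (565/4 - 89)·(209/2) = 5460.1250.

5460.13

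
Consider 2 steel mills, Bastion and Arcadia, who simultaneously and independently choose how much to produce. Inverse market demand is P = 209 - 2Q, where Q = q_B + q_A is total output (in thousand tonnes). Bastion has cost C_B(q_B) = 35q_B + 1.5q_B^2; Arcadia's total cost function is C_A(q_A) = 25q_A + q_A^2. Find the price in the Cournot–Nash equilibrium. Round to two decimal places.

123.95

Bastion's profit: π_B = (209 - 2Q)q_B - (35q_B + (3/2)q_B²). Setting ∂π_B/∂q_B = 0: 174 - 7q_B - 2(q_A) = 0.
Arcadia's first-order condition: 184 - 6q_A - 2(q_B) = 0.
Rearranging gives the reaction functions q_B = (174 - 2q_A)/7 and q_A = (184 - 2q_B)/6.
Substituting one into the other gives q_B = 338/19 and q_A = 470/19.
Total output Q = 808/19, so price P = 209 - 2·(808/19) = 123.9474.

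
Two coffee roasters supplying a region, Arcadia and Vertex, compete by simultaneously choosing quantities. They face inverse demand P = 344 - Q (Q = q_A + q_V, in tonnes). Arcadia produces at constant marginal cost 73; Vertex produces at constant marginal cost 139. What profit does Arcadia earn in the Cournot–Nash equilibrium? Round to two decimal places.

12618.78

Arcadia's profit: π_A = (344 - Q)q_A - (73q_A). Setting ∂π_A/∂q_A = 0: 271 - 2q_A - (q_V) = 0.
Vertex's profit: π_V = (344 - Q)q_V - (139q_V). Setting ∂π_V/∂q_V = 0: 205 - 2q_V - (q_A) = 0.
Rearranging gives the reaction functions q_A = (271 - q_V)/2 and q_V = (205 - q_A)/2.
Solving the pair: q_A = 337/3, q_V = 139/3.
Price P = 344 - 476/3 = 556/3.
Arcadia's profit: (556/3 - 73)·(337/3) = 12618.7778.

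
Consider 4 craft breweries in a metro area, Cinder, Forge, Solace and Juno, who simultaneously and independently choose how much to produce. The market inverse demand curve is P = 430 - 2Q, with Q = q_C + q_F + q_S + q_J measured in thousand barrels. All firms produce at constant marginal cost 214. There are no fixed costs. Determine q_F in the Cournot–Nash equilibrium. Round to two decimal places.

21.60

Each firm earns π_i = (430 - 2Q)q_i - 214q_i.
Setting ∂π_i/∂q_i = 0 with rivals' quantities fixed: 216 - 4q_i - 2·Σ_{j≠i} q_j = 0.
With identical firms every q_j equals q_i, so Σ_{j≠i} q_j = 3q_i and 216 = 10q_i, giving q_i = 108/5.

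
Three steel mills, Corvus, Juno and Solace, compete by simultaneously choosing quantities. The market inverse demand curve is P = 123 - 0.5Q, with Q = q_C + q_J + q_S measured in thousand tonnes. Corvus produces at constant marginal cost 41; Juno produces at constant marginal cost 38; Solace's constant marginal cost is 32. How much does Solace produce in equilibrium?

53

Corvus's profit: π_C = (123 - 0.5Q)q_C - (41q_C). Setting ∂π_C/∂q_C = 0: 82 - q_C - (1/2)(q_J + q_S) = 0.
Juno's profit: π_J = (123 - 0.5Q)q_J - (38q_J). Setting ∂π_J/∂q_J = 0: 85 - q_J - (1/2)(q_C + q_S) = 0.
Solace's profit: π_S = (123 - 0.5Q)q_S - (32q_S). Setting ∂π_S/∂q_S = 0: 91 - q_S - (1/2)(q_C + q_J) = 0.
Summing all 3 equations gives 258 − 2Q = 0, hence Q = 129.
Back-substituting: q_C = (82 − 129/2)/(1/2) = 35, q_J = (85 − 129/2)/(1/2) = 41, q_S = (91 − 129/2)/(1/2) = 53.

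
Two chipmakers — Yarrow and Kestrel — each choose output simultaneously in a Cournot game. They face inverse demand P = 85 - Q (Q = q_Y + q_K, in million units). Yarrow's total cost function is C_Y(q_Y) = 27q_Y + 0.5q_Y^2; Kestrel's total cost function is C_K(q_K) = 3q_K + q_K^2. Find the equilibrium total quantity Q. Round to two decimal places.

Yarrow's profit: π_Y = (85 - Q)q_Y - (27q_Y + (1/2)q_Y²). Setting ∂π_Y/∂q_Y = 0: 58 - 3q_Y - (q_K) = 0.
Kestrel's first-order condition: 82 - 4q_K - (q_Y) = 0.
So q_Y = (58 - q_K)/3 and q_K = (82 - q_Y)/4.
Solving the pair: q_Y = 150/11, q_K = 188/11.
Total output Q = 150/11 + 188/11 = 338/11.

30.73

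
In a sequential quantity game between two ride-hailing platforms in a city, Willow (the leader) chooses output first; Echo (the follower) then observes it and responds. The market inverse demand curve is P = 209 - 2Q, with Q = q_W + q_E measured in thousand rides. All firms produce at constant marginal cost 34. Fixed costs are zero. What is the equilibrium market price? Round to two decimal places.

Solve by backward induction. Given q_W, the follower Echo maximises π_E = (209 - 2q_W - 2q_E)q_E - 34q_E.
Follower FOC: 175 - 2q_W - 4q_E = 0, so q_E(q_W) = (175 - 2q_W)/4.
The leader anticipates this reaction. Substituting into P = 209 - 2Q gives P = 243/2 - q_W, so π_W = (243/2 - q_W)q_W - 34q_W.
Leader FOC: 175/2 - 2q_W = 0, so q_W = 175/4.
Then q_E = (175 - 2·(175/4))/4 = 175/8.
Total output Q = 525/8, so price P = 209 - 2·(525/8) = 311/4.

77.75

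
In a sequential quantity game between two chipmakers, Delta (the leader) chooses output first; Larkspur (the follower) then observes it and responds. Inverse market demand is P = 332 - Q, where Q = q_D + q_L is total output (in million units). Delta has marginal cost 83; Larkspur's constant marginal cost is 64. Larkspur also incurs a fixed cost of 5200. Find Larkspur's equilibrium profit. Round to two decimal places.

652.25

The follower Larkspur best-responds to any q_D: π_L = (332 - Q)q_L - 64q_L.
Setting the follower's marginal profit to zero, 268 - q_D - 2q_L = 0, i.e. q_L = (268 - q_D)/2.
The leader anticipates this reaction. Substituting into P = 332 - Q gives P = 198 - (1/2)q_D, so π_D = (198 - (1/2)q_D)q_D - 83q_D.
The leader's first-order condition 115 - q_D = 0 yields q_D = 115.
Then q_L = (268 - 115)/2 = 153/2.
Price P = 332 - 383/2 = 281/2.
Larkspur's profit: (281/2 - 64)·(153/2) - 5200 = 652.2500.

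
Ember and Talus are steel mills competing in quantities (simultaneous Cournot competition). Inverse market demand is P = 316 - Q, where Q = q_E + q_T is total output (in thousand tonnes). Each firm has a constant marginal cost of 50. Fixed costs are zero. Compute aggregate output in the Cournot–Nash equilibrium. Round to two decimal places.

177.33

Each firm earns π_i = (316 - Q)q_i - 50q_i.
Setting ∂π_i/∂q_i = 0 with rivals' quantities fixed: 266 - 2q_i - q_j = 0.
By symmetry each firm produces the same amount; substituting q_j = q_i yields q_i = 266/3.
Total output Q = 266/3 + 266/3 = 532/3.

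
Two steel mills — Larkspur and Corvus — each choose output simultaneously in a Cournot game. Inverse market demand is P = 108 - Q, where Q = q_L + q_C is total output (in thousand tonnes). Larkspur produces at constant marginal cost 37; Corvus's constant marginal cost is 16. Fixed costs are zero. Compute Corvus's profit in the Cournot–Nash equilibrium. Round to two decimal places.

Larkspur's profit: π_L = (108 - Q)q_L - (37q_L). Setting ∂π_L/∂q_L = 0: 71 - 2q_L - (q_C) = 0.
Corvus's profit: π_C = (108 - Q)q_C - (16q_C). Setting ∂π_C/∂q_C = 0: 92 - 2q_C - (q_L) = 0.
So q_L = (71 - q_C)/2 and q_C = (92 - q_L)/2.
Solving the pair: q_L = 50/3, q_C = 113/3.
Price P = 108 - 163/3 = 161/3.
Corvus's profit: (161/3 - 16)·(113/3) = 1418.7778.

1418.78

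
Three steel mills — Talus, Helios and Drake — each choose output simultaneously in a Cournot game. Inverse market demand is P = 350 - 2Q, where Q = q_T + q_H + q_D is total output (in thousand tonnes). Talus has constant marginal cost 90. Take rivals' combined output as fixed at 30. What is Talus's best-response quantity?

50

With rivals' combined output fixed at 30, Talus's profit is π_T = (350 - 2·30 - 2q_T)q_T - (90q_T) = (290 - 2q_T)q_T - (90q_T).
∂π_T/∂q_T = 200 - 4q_T = 0, so q_T = 50.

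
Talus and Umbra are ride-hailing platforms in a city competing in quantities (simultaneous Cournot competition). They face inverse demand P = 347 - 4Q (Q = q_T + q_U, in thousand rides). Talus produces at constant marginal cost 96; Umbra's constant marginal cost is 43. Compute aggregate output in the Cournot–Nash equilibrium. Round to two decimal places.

46.25

Talus's profit: π_T = (347 - 4Q)q_T - (96q_T). Setting ∂π_T/∂q_T = 0: 251 - 8q_T - 4(q_U) = 0.
Umbra's first-order condition: 304 - 8q_U - 4(q_T) = 0.
Best responses: q_T = (251 - 4q_U)/8, q_U = (304 - 4q_T)/8.
Substituting one into the other gives q_T = 33/2 and q_U = 119/4.
Total output Q = 33/2 + 119/4 = 185/4.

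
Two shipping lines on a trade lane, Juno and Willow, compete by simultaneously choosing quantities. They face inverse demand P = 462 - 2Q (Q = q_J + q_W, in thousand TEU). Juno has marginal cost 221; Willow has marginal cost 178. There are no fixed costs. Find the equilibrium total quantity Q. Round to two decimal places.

87.50

Juno's profit: π_J = (462 - 2Q)q_J - (221q_J). Setting ∂π_J/∂q_J = 0: 241 - 4q_J - 2(q_W) = 0.
Willow's profit: π_W = (462 - 2Q)q_W - (178q_W). Setting ∂π_W/∂q_W = 0: 284 - 4q_W - 2(q_J) = 0.
Best responses: q_J = (241 - 2q_W)/4, q_W = (284 - 2q_J)/4.
Solving the pair: q_J = 33, q_W = 109/2.
Total output Q = 33 + 109/2 = 175/2.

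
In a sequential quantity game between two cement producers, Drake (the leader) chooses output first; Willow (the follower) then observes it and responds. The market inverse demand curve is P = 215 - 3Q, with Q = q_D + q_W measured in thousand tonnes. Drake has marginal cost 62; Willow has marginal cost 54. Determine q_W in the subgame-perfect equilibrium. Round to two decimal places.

The follower Willow best-responds to any q_D: π_W = (215 - 3Q)q_W - 54q_W.
Setting the follower's marginal profit to zero, 161 - 3q_D - 6q_W = 0, i.e. q_W = (161 - 3q_D)/6.
The leader anticipates this reaction. Substituting into P = 215 - 3Q gives P = 269/2 - (3/2)q_D, so π_D = (269/2 - (3/2)q_D)q_D - 62q_D.
Maximising: ∂π_D/∂q_D = 145/2 - 3q_D = 0, giving q_D = 145/6.
Then q_W = (161 - 3·(145/6))/6 = 59/4.

14.75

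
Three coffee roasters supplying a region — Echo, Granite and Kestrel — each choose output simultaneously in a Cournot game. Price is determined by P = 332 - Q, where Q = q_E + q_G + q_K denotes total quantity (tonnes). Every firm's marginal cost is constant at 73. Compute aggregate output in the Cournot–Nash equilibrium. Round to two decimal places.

194.25

Each firm earns π_i = (332 - Q)q_i - 73q_i.
First-order condition (treating rivals' output as given): 259 - 2q_i - Σ_{j≠i} q_j = 0.
With identical firms every q_j equals q_i, so Σ_{j≠i} q_j = 2q_i and 259 = 4q_i, giving q_i = 259/4.
Total output Q = 259/4 + 259/4 + 259/4 = 777/4.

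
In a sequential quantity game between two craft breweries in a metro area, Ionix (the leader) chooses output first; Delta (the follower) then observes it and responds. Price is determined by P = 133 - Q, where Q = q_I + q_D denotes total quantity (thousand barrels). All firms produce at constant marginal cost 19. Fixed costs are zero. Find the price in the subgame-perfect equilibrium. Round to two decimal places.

47.50

The follower Delta best-responds to any q_I: π_D = (133 - Q)q_D - 19q_D.
Follower FOC: 114 - q_I - 2q_D = 0, so q_D(q_I) = (114 - q_I)/2.
Ionix substitutes q_D(q_I) into its own profit: π_I = q_I(133 - q_I - (114 - q_I)/2) - 19q_I = (76 - (1/2)q_I)q_I - 19q_I.
Maximising: ∂π_I/∂q_I = 57 - q_I = 0, giving q_I = 57.
Then q_D = (114 - 57)/2 = 57/2.
Total output Q = 171/2, so price P = 133 - 171/2 = 95/2.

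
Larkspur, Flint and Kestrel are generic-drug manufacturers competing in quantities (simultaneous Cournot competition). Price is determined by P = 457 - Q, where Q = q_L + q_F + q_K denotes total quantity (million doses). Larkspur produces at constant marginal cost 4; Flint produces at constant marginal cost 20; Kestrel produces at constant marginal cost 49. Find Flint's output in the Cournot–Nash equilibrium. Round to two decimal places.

Larkspur's profit: π_L = (457 - Q)q_L - (4q_L). Setting ∂π_L/∂q_L = 0: 453 - 2q_L - (q_F + q_K) = 0.
Flint's profit: π_F = (457 - Q)q_F - (20q_F). Setting ∂π_F/∂q_F = 0: 437 - 2q_F - (q_L + q_K) = 0.
Kestrel's profit: π_K = (457 - Q)q_K - (49q_K). Setting ∂π_K/∂q_K = 0: 408 - 2q_K - (q_L + q_F) = 0.
Summing all 3 equations gives 1298 − 4Q = 0, hence Q = 649/2.
Back-substituting: q_L = (453 − 649/2) = 257/2, q_F = (437 − 649/2) = 225/2, q_K = (408 − 649/2) = 167/2.

112.50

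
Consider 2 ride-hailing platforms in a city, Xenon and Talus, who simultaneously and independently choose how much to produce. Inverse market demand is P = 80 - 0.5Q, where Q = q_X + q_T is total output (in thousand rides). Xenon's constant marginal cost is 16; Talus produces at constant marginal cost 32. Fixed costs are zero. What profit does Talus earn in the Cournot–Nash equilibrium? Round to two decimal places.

Xenon's profit: π_X = (80 - 0.5Q)q_X - (16q_X). Setting ∂π_X/∂q_X = 0: 64 - q_X - (1/2)(q_T) = 0.
Talus's profit: π_T = (80 - 0.5Q)q_T - (32q_T). Setting ∂π_T/∂q_T = 0: 48 - q_T - (1/2)(q_X) = 0.
Best responses: q_X = (64 - (1/2)q_T), q_T = (48 - (1/2)q_X).
Solving the pair: q_X = 160/3, q_T = 64/3.
Price P = 80 - (1/2)·(224/3) = 128/3.
Talus's profit: (128/3 - 32)·(64/3) = 227.5556.

227.56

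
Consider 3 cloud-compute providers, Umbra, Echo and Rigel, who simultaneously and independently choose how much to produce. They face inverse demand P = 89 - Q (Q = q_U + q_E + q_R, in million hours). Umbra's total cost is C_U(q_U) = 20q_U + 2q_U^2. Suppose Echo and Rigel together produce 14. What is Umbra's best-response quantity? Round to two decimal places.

9.17

With rivals' combined output fixed at 14, Umbra's profit is π_U = (89 - 14 - q_U)q_U - (20q_U + 2q_U²) = (75 - q_U)q_U - (20q_U + 2q_U²).
∂π_U/∂q_U = 55 - 6q_U = 0, so q_U = 55/6.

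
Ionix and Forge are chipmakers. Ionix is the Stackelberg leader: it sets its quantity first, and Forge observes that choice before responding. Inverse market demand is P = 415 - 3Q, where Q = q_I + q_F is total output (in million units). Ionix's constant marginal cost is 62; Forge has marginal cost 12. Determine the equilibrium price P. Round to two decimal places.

Solve by backward induction. Given q_I, the follower Forge maximises π_F = (415 - 3q_I - 3q_F)q_F - 12q_F.
Follower FOC: 403 - 3q_I - 6q_F = 0, so q_F(q_I) = (403 - 3q_I)/6.
The leader anticipates this reaction. Substituting into P = 415 - 3Q gives P = 427/2 - (3/2)q_I, so π_I = (427/2 - (3/2)q_I)q_I - 62q_I.
Leader FOC: 303/2 - 3q_I = 0, so q_I = 101/2.
Then q_F = (403 - 3·(101/2))/6 = 503/12.
Total output Q = 1109/12, so price P = 415 - 3·(1109/12) = 551/4.

137.75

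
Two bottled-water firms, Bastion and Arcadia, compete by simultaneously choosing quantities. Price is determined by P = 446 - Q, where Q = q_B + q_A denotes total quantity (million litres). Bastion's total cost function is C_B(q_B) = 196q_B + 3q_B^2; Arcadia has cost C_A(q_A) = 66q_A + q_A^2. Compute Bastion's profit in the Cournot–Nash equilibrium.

Bastion's profit: π_B = (446 - Q)q_B - (196q_B + 3q_B²). Setting ∂π_B/∂q_B = 0: 250 - 8q_B - (q_A) = 0.
Arcadia's first-order condition: 380 - 4q_A - (q_B) = 0.
So q_B = (250 - q_A)/8 and q_A = (380 - q_B)/4.
Solving the pair: q_B = 20, q_A = 90.
Price P = 446 - 110 = 336.
Bastion's profit: 336·20 - 196·20 - 3·20² = 1600.

1600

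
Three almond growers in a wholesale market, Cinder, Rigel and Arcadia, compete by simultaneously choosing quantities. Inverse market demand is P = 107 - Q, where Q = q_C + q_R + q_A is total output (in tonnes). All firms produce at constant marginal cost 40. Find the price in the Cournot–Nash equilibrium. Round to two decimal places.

56.75

Each firm earns π_i = (107 - Q)q_i - 40q_i.
First-order condition (treating rivals' output as given): 67 - 2q_i - Σ_{j≠i} q_j = 0.
With identical firms every q_j equals q_i, so Σ_{j≠i} q_j = 2q_i and 67 = 4q_i, giving q_i = 67/4.
Total output Q = 201/4, so price P = 107 - 201/4 = 227/4.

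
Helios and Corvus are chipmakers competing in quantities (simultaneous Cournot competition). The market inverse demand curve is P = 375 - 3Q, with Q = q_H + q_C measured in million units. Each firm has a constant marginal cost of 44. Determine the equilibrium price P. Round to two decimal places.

154.33

Each firm earns π_i = (375 - 3Q)q_i - 44q_i.
Setting ∂π_i/∂q_i = 0 with rivals' quantities fixed: 331 - 6q_i - 3q_j = 0.
With identical firms every q_j equals q_i, so q_j = q_i and 331 = 9q_i, giving q_i = 331/9.
Total output Q = 662/9, so price P = 375 - 3·(662/9) = 463/3.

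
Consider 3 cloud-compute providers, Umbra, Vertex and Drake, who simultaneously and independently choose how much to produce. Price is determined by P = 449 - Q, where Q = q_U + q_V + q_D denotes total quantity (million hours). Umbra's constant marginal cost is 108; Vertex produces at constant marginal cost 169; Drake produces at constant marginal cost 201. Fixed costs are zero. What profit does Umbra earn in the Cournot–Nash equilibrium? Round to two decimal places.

Umbra's profit: π_U = (449 - Q)q_U - (108q_U). Setting ∂π_U/∂q_U = 0: 341 - 2q_U - (q_V + q_D) = 0.
Vertex's first-order condition: 280 - 2q_V - (q_U + q_D) = 0.
Drake's first-order condition: 248 - 2q_D - (q_U + q_V) = 0.
Adding the 3 first-order conditions: 869 − 4Q = 0, so Q = 869/4.
Back-substituting: q_U = (341 − 869/4) = 495/4, q_V = (280 − 869/4) = 251/4, q_D = (248 − 869/4) = 123/4.
Price P = 449 - 869/4 = 927/4.
Umbra's profit: (927/4 - 108)·(495/4) = 15314.0625.

15314.06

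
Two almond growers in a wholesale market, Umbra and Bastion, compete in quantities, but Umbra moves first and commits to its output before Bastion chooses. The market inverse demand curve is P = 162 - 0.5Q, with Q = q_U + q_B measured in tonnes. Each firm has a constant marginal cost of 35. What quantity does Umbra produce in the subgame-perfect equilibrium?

127

Solve by backward induction. Given q_U, the follower Bastion maximises π_B = (162 - (1/2)q_U - (1/2)q_B)q_B - 35q_B.
∂π_B/∂q_B = 127 - (1/2)q_U - q_B = 0 gives the reaction function q_B = (127 - (1/2)q_U).
The leader anticipates this reaction. Substituting into P = 162 - 0.5Q gives P = 197/2 - (1/4)q_U, so π_U = (197/2 - (1/4)q_U)q_U - 35q_U.
The leader's first-order condition 127/2 - (1/2)q_U = 0 yields q_U = 127.
Then q_B = (127 - (1/2)·127) = 127/2.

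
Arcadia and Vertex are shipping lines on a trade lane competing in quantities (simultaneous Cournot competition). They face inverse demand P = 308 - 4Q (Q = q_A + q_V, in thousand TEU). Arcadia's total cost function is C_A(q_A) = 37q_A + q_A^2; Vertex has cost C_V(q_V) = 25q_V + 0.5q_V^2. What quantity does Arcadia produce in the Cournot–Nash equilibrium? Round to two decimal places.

Arcadia's profit: π_A = (308 - 4Q)q_A - (37q_A + q_A²). Setting ∂π_A/∂q_A = 0: 271 - 10q_A - 4(q_V) = 0.
Vertex's profit: π_V = (308 - 4Q)q_V - (25q_V + (1/2)q_V²). Setting ∂π_V/∂q_V = 0: 283 - 9q_V - 4(q_A) = 0.
Best responses: q_A = (271 - 4q_V)/10, q_V = (283 - 4q_A)/9.
Solving the pair: q_A = 1307/74, q_V = 873/37.

17.66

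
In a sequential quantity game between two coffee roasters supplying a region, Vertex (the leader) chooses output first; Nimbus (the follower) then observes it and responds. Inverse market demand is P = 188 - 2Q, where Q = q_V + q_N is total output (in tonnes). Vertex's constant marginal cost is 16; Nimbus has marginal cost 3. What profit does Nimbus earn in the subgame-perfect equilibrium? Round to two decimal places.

Solve by backward induction. Given q_V, the follower Nimbus maximises π_N = (188 - 2q_V - 2q_N)q_N - 3q_N.
Follower FOC: 185 - 2q_V - 4q_N = 0, so q_N(q_V) = (185 - 2q_V)/4.
Vertex substitutes q_N(q_V) into its own profit: π_V = q_V(188 - 2q_V - (185 - 2q_V)/2) - 16q_V = (191/2 - q_V)q_V - 16q_V.
Maximising: ∂π_V/∂q_V = 159/2 - 2q_V = 0, giving q_V = 159/4.
Then q_N = (185 - 2·(159/4))/4 = 211/8.
Price P = 188 - 2·(529/8) = 223/4.
Nimbus's profit: (223/4 - 3)·(211/8) = 1391.2813.

1391.28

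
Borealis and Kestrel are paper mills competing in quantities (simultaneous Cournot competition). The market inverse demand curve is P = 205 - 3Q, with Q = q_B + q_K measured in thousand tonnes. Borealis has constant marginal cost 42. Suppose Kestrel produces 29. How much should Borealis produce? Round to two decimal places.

12.67

With the rival's output fixed at 29, Borealis's profit is π_B = (205 - 3·29 - 3q_B)q_B - (42q_B) = (118 - 3q_B)q_B - (42q_B).
∂π_B/∂q_B = 76 - 6q_B = 0, so q_B = 38/3.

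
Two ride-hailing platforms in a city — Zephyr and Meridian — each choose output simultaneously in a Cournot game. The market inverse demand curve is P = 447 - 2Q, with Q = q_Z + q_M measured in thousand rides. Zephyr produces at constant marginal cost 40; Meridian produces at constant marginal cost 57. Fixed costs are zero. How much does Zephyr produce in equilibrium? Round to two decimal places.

70.67

Zephyr's profit: π_Z = (447 - 2Q)q_Z - (40q_Z). Setting ∂π_Z/∂q_Z = 0: 407 - 4q_Z - 2(q_M) = 0.
Meridian's first-order condition: 390 - 4q_M - 2(q_Z) = 0.
So q_Z = (407 - 2q_M)/4 and q_M = (390 - 2q_Z)/4.
Substituting one into the other gives q_Z = 212/3 and q_M = 373/6.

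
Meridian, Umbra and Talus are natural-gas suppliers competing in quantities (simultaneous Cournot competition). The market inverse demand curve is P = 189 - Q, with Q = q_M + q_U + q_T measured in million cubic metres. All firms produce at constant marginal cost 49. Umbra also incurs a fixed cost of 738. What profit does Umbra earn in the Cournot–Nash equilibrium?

487

Each firm earns π_i = (189 - Q)q_i - 49q_i.
Setting ∂π_i/∂q_i = 0 with rivals' quantities fixed: 140 - 2q_i - Σ_{j≠i} q_j = 0.
With identical firms every q_j equals q_i, so Σ_{j≠i} q_j = 2q_i and 140 = 4q_i, giving q_i = 35.
Price P = 189 - 105 = 84.
Umbra's profit: (84 - 49)·35 - 738 = 487.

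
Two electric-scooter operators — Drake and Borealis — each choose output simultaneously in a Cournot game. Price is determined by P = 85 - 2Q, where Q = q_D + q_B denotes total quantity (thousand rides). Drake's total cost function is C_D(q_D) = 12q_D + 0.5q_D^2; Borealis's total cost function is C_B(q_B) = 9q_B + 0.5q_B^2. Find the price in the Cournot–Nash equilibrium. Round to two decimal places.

42.43

Drake's profit: π_D = (85 - 2Q)q_D - (12q_D + (1/2)q_D²). Setting ∂π_D/∂q_D = 0: 73 - 5q_D - 2(q_B) = 0.
Borealis's first-order condition: 76 - 5q_B - 2(q_D) = 0.
So q_D = (73 - 2q_B)/5 and q_B = (76 - 2q_D)/5.
Solving the pair: q_D = 71/7, q_B = 78/7.
Total output Q = 149/7, so price P = 85 - 2·(149/7) = 297/7.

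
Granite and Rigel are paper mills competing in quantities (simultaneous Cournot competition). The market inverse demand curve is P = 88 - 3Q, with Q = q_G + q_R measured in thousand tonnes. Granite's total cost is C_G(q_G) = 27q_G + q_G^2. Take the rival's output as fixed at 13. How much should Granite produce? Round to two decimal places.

2.75

With the rival's output fixed at 13, Granite's profit is π_G = (88 - 3·13 - 3q_G)q_G - (27q_G + q_G²) = (49 - 3q_G)q_G - (27q_G + q_G²).
∂π_G/∂q_G = 22 - 8q_G = 0, so q_G = 11/4.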